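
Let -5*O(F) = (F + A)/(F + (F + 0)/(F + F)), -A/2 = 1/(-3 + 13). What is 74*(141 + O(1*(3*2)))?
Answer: 3386758/325 ≈ 10421.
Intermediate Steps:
A = -⅕ (A = -2/(-3 + 13) = -2/10 = -2*⅒ = -⅕ ≈ -0.20000)
O(F) = -(-⅕ + F)/(5*(½ + F)) (O(F) = -(F - ⅕)/(5*(F + (F + 0)/(F + F))) = -(-⅕ + F)/(5*(F + F/((2*F)))) = -(-⅕ + F)/(5*(F + F*(1/(2*F)))) = -(-⅕ + F)/(5*(F + ½)) = -(-⅕ + F)/(5*(½ + F)))
74*(141 + O(1*(3*2))) = 74*(141 + 2*(1 - 5*3*2)/(25*(1 + 2*(1*(3*2))))) = 74*(141 + 2*(1 - 5*6)/(25*(1 + 2*(1*6)))) = 74*(141 + 2*(1 - 5*6)/(25*(1 + 2*6))) = 74*(141 + 2*(1 - 30)/(25*(1 + 12))) = 74*(141 + (2/25)*(-29)/13) = 74*(141 + (2/25)*(1/13)*(-29)) = 74*(141 - 58/325) = 74*(45767/325) = 3386758/325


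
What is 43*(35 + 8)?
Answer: 1849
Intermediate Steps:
43*(35 + 8) = 43*43 = 1849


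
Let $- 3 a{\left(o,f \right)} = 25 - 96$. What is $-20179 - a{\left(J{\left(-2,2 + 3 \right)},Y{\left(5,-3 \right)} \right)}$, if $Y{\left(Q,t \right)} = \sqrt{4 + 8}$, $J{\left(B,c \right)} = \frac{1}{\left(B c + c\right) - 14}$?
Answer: $- \frac{60608}{3} \approx -20203.0$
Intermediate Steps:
$J{\left(B,c \right)} = \frac{1}{-14 + c + B c}$ ($J{\left(B,c \right)} = \frac{1}{\left(c + B c\right) - 14} = \frac{1}{-14 + c + B c}$)
$Y{\left(Q,t \right)} = 2 \sqrt{3}$ ($Y{\left(Q,t \right)} = \sqrt{12} = 2 \sqrt{3}$)
$a{\left(o,f \right)} = \frac{71}{3}$ ($a{\left(o,f \right)} = - \frac{25 - 96}{3} = \left(- \frac{1}{3}\right) \left(-71\right) = \frac{71}{3}$)
$-20179 - a{\left(J{\left(-2,2 + 3 \right)},Y{\left(5,-3 \right)} \right)} = -20179 - \frac{71}{3} = - \frac{60608}{3}$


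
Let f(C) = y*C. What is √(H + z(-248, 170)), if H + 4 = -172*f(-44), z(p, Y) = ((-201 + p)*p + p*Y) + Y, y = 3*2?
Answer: √114766 ≈ 338.77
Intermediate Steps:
y = 6
z(p, Y) = Y + Y*p + p*(-201 + p) (z(p, Y) = (p*(-201 + p) + Y*p) + Y = (Y*p + p*(-201 + p)) + Y = Y + Y*p + p*(-201 + p))
f(C) = 6*C
H = 45404 (H = -4 - 1032*(-44) = -4 - 172*(-264) = -4 + 45408 = 45404)
√(H + z(-248, 170)) = √(45404 + (170 + (-248)² - 201*(-248) + 170*(-248))) = √(45404 + (170 + 61504 + 49848 - 42160)) = √(45404 + 69362) = √114766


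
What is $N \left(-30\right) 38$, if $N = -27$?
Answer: $30780$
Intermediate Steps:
$N \left(-30\right) 38 = \left(-27\right) \left(-30\right) 38 = 810 \cdot 38 = 30780$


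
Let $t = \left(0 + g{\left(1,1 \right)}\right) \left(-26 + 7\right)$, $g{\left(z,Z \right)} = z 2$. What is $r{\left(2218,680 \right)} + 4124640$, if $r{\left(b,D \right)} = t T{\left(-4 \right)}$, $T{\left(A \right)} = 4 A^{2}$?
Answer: $4122208$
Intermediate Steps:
$g{\left(z,Z \right)} = 2 z$
$t = -38$ ($t = \left(0 + 2 \cdot 1\right) \left(-26 + 7\right) = \left(0 + 2\right) \left(-19\right) = 2 \left(-19\right) = -38$)
$r{\left(b,D \right)} = -2432$ ($r{\left(b,D \right)} = - 38 \cdot 4 \left(-4\right)^{2} = - 38 \cdot 4 \cdot 16 = \left(-38\right) 64 = -2432$)
$r{\left(2218,680 \right)} + 4124640 = -2432 + 4124640 = 4122208$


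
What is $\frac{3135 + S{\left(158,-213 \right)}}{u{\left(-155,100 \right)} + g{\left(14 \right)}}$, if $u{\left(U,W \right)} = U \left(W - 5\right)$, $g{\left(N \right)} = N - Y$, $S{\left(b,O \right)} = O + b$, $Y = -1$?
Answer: $- \frac{308}{1471} \approx -0.20938$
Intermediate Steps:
$g{\left(N \right)} = 1 + N$ ($g{\left(N \right)} = N - -1 = N + 1 = 1 + N$)
$u{\left(U,W \right)} = U \left(-5 + W\right)$
$\frac{3135 + S{\left(158,-213 \right)}}{u{\left(-155,100 \right)} + g{\left(14 \right)}} = \frac{3135 + \left(-213 + 158\right)}{- 155 \left(-5 + 100\right) + \left(1 + 14\right)} = \frac{3135 - 55}{\left(-155\right) 95 + 15} = \frac{3080}{-14725 + 15} = \frac{3080}{-14710} = 3080 \left(- \frac{1}{14710}\right) = - \frac{308}{1471}$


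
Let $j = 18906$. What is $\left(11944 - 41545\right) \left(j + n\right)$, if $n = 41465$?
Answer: $-1787041971$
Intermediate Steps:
$\left(11944 - 41545\right) \left(j + n\right) = \left(11944 - 41545\right) \left(18906 + 41465\right) = \left(-29601\right) 60371 = -1787041971$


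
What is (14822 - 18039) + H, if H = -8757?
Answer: -11974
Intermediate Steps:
(14822 - 18039) + H = (14822 - 18039) - 8757 = -3217 - 8757 = -11974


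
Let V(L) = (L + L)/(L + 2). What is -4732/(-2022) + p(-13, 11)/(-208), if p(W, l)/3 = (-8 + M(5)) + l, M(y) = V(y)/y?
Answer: 3375137/1472016 ≈ 2.2929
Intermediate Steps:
V(L) = 2*L/(2 + L) (V(L) = (2*L)/(2 + L) = 2*L/(2 + L))
M(y) = 2/(2 + y) (M(y) = (2*y/(2 + y))/y = 2/(2 + y))
p(W, l) = -162/7 + 3*l (p(W, l) = 3*((-8 + 2/(2 + 5)) + l) = 3*((-8 + 2/7) + l) = 3*(-54/7 + l) = -162/7 + 3*l)
-4732/(-2022) + p(-13, 11)/(-208) = -4732/(-2022) + (-162/7 + 3*11)/(-208) = -4732*(-1/2022) + (-162/7 + 33)*(-1/208) = 2366/1011 + (69/7)*(-1/208) = 2366/1011 - 69/1456 = 3375137/1472016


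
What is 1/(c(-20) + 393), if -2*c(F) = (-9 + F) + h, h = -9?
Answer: 1/412 ≈ 0.0024272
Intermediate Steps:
c(F) = 9 - F/2 (c(F) = -((-9 + F) - 9)/2 = -(-18 + F)/2 = 9 - F/2)
1/(c(-20) + 393) = 1/((9 - ½*(-20)) + 393) = 1/((9 + 10) + 393) = 1/(19 + 393) = 1/412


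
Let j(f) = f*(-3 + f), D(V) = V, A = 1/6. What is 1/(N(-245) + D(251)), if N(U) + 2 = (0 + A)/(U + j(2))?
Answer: 1482/369017 ≈ 0.0040161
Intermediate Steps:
A = ⅙ (A = 1*(⅙) = ⅙ ≈ 0.16667)
N(U) = -2 + 1/(6*(-2 + U)) (N(U) = -2 + (0 + ⅙)/(U + 2*(-3 + 2)) = -2 + (⅙)/(U + 2*(-1)) = -2 + (⅙)/(U - 2) = -2 + (⅙)/(-2 + U) = -2 + 1/(6*(-2 + U)))
1/(N(-245) + D(251)) = 1/((25 - 12*(-245))/(6*(-2 - 245)) + 251) = 1/((⅙)*(25 + 2940)/(-247) + 251) = 1/((⅙)*(-1/247)*2965 + 251) = 1/(-2965/1482 + 251) = 1/(369017/1482) = 1482/369017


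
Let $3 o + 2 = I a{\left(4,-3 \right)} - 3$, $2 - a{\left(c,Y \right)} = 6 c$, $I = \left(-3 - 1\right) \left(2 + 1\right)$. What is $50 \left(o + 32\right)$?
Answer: $\frac{17750}{3} \approx 5916.7$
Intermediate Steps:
$I = -12$ ($I = \left(-4\right) 3 = -12$)
$a{\left(c,Y \right)} = 2 - 6 c$
$o = \frac{259}{3}$ ($o = - \frac{2}{3} + \frac{- 12 \left(2 - 24\right) - 3}{3} = - \frac{2}{3} + \frac{\left(-12\right) \left(-22\right) - 3}{3} = - \frac{2}{3} + \frac{264 - 3}{3} = - \frac{2}{3} + \frac{1}{3} \cdot 261 = - \frac{2}{3} + 87 = \frac{259}{3} \approx 86.333$)
$50 \left(o + 32\right) = 50 \left(\frac{259}{3} + 32\right) = 50 \cdot \frac{355}{3} = \frac{17750}{3}$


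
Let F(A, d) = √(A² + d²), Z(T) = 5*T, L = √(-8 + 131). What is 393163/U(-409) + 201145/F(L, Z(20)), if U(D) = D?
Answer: -393163/409 + 201145*√10123/10123 ≈ 1037.9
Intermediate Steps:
L = √123 ≈ 11.091
393163/U(-409) + 201145/F(L, Z(20)) = 393163/(-409) + 201145/(√((√123)² + (5*20)²)) = 393163*(-1/409) + 201145/(√(123 + 100²)) = -393163/409 + 201145/(√(123 + 10000)) = -393163/409 + 201145/(√10123) = -393163/409 + 201145*(√10123/10123) = -393163/409 + 201145*√10123/10123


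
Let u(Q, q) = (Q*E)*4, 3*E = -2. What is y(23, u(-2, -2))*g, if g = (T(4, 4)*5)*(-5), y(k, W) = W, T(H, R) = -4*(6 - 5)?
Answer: 1600/3 ≈ 533.33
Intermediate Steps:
E = -2/3 (E = (1/3)*(-2) = -2/3 ≈ -0.66667)
T(H, R) = -4 (T(H, R) = -4*1 = -4)
u(Q, q) = -8*Q/3 (u(Q, q) = (Q*(-2/3))*4 = -2*Q/3*4 = -8*Q/3)
g = 100 (g = -4*5*(-5) = -20*(-5) = 100)
y(23, u(-2, -2))*g = -8/3*(-2)*100 = (16/3)*100 = 1600/3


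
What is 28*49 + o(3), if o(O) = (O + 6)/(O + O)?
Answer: 2747/2 ≈ 1373.5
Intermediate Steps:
o(O) = (6 + O)/(2*O) (o(O) = (6 + O)/((2*O)) = (6 + O)*(1/(2*O)) = (6 + O)/(2*O))
28*49 + o(3) = 28*49 + (½)*(6 + 3)/3 = 1372 + (½)*(⅓)*9 = 1372 + 3/2 = 2747/2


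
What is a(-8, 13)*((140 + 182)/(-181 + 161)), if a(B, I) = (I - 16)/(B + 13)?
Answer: 483/50 ≈ 9.6600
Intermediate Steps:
a(B, I) = (-16 + I)/(13 + B)
a(-8, 13)*((140 + 182)/(-181 + 161)) = ((-16 + 13)/(13 - 8))*((140 + 182)/(-181 + 161)) = (-3/5)*(322/(-20)) = ((⅕)*(-3))*(322*(-1/20)) = -⅗*(-161/10) = 483/50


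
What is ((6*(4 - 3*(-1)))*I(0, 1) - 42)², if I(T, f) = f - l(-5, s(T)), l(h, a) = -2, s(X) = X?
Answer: 7056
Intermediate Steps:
I(T, f) = 2 + f (I(T, f) = f - 1*(-2) = f + 2 = 2 + f)
((6*(4 - 3*(-1)))*I(0, 1) - 42)² = ((6*(4 - 3*(-1)))*(2 + 1) - 42)² = ((6*(4 + 3))*3 - 42)² = ((6*7)*3 - 42)² = (42*3 - 42)² = (126 - 42)² = 84² = 7056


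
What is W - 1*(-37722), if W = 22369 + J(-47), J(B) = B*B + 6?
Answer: 62306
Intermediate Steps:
J(B) = 6 + B² (J(B) = B² + 6 = 6 + B²)
W = 24584 (W = 22369 + (6 + (-47)²) = 22369 + (6 + 2209) = 22369 + 2215 = 24584)
W - 1*(-37722) = 24584 - 1*(-37722) = 24584 + 37722 = 62306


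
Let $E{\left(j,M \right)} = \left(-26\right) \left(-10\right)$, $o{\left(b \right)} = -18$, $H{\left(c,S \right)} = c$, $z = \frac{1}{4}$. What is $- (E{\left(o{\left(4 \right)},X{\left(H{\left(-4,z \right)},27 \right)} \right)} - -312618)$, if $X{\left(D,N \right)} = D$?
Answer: $-312878$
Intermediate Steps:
$z = \frac{1}{4} \approx 0.25$
$E{\left(j,M \right)} = 260$
$- (E{\left(o{\left(4 \right)},X{\left(H{\left(-4,z \right)},27 \right)} \right)} - -312618) = - (260 - -312618) = - (260 + 312618) = \left(-1\right) 312878 = -312878$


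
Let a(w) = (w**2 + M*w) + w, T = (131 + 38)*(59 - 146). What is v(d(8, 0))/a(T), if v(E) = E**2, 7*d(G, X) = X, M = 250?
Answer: 0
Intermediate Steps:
d(G, X) = X/7
T = -14703 (T = 169*(-87) = -14703)
a(w) = w**2 + 251*w (a(w) = (w**2 + 250*w) + w = w**2 + 251*w)
v(d(8, 0))/a(T) = ((1/7)*0)**2/((-14703*(251 - 14703))) = 0**2/((-14703*(-14452))) = 0/212487756 = 0*(1/212487756) = 0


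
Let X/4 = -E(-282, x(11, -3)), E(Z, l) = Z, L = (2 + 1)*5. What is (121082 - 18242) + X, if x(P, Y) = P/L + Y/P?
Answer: 103968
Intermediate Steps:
L = 15 (L = 3*5 = 15)
x(P, Y) = P/15 + Y/P
X = 1128 (X = 4*(-1*(-282)) = 4*282 = 1128)
(121082 - 18242) + X = (121082 - 18242) + 1128 = 102840 + 1128 = 103968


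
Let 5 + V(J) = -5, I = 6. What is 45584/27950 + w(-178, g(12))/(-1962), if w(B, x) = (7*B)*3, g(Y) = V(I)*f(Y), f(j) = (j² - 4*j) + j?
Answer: 16159409/4569825 ≈ 3.5361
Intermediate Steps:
V(J) = -10 (V(J) = -5 - 5 = -10)
f(j) = j² - 3*j
g(Y) = -10*Y*(-3 + Y)
w(B, x) = 21*B
45584/27950 + w(-178, g(12))/(-1962) = 45584/27950 + (21*(-178))/(-1962) = 45584*(1/27950) - 3738*(-1/1962) = 22792/13975 + 623/327 = 16159409/4569825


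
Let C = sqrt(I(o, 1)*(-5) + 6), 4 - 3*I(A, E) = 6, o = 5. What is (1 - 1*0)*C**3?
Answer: 56*sqrt(21)/9 ≈ 28.514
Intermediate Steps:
I(A, E) = -2/3 (I(A, E) = 4/3 - 1/3*6 = 4/3 - 2 = -2/3)
C = 2*sqrt(21)/3 (C = sqrt(-2/3*(-5) + 6) = sqrt(10/3 + 6) = sqrt(28/3) = 2*sqrt(21)/3 ≈ 3.0550)
(1 - 1*0)*C**3 = (1 - 1*0)*(2*sqrt(21)/3)**3 = (1 + 0)*(56*sqrt(21)/9) = 1*(56*sqrt(21)/9) = 56*sqrt(21)/9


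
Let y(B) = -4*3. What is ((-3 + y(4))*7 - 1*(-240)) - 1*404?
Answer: -269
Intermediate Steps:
y(B) = -12
((-3 + y(4))*7 - 1*(-240)) - 1*404 = ((-3 - 12)*7 - 1*(-240)) - 1*404 = (-15*7 + 240) - 404 = (-105 + 240) - 404 = 135 - 404 = -269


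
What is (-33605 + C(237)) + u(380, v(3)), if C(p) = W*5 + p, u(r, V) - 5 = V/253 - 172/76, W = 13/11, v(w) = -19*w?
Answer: -160359498/4807 ≈ -33360.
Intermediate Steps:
W = 13/11 (W = 13*(1/11) = 13/11 ≈ 1.1818)
u(r, V) = 52/19 + V/253 (u(r, V) = 5 + (V/253 - 172/76) = 5 + (V*(1/253) - 172*1/76) = 5 + (V/253 - 43/19) = 5 + (-43/19 + V/253) = 52/19 + V/253)
C(p) = 65/11 + p (C(p) = (13/11)*5 + p = 65/11 + p)
(-33605 + C(237)) + u(380, v(3)) = (-33605 + (65/11 + 237)) + (52/19 + (-19*3)/253) = (-33605 + 2672/11) + (52/19 + (1/253)*(-57)) = -366983/11 + (52/19 - 57/253) = -366983/11 + 12073/4807 = -160359498/4807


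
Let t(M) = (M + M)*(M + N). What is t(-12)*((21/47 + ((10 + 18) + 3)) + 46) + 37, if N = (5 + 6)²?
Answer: -9520501/47 ≈ -2.0256e+5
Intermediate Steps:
N = 121 (N = 11² = 121)
t(M) = 2*M*(121 + M) (t(M) = (M + M)*(M + 121) = (2*M)*(121 + M) = 2*M*(121 + M))
t(-12)*((21/47 + ((10 + 18) + 3)) + 46) + 37 = (2*(-12)*(121 - 12))*((21/47 + ((10 + 18) + 3)) + 46) + 37 = (2*(-12)*109)*((21*(1/47) + (28 + 3)) + 46) + 37 = -2616*((21/47 + 31) + 46) + 37 = -2616*(1478/47 + 46) + 37 = -2616*3640/47 + 37 = -9522240/47 + 37 = -9520501/47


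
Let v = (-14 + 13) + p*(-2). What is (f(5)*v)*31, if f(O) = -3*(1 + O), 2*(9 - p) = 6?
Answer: 7254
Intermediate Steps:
p = 6 (p = 9 - 1/2*6 = 9 - 3 = 6)
f(O) = -3 - 3*O
v = -13 (v = (-14 + 13) + 6*(-2) = -1 - 12 = -13)
(f(5)*v)*31 = ((-3 - 3*5)*(-13))*31 = ((-3 - 15)*(-13))*31 = -18*(-13)*31 = 234*31 = 7254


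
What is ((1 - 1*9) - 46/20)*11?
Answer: -1133/10 ≈ -113.30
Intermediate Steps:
((1 - 1*9) - 46/20)*11 = ((1 - 9) - 46*1/20)*11 = (-8 - 23/10)*11 = -103/10*11 = -1133/10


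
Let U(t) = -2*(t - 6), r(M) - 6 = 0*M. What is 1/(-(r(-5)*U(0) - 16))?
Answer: -1/56 ≈ -0.017857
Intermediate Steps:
r(M) = 6 (r(M) = 6 + 0*M = 6 + 0 = 6)
U(t) = 12 - 2*t (U(t) = -2*(-6 + t) = 12 - 2*t)
1/(-(r(-5)*U(0) - 16)) = 1/(-(6*(12 - 2*0) - 16)) = 1/(-(6*(12 + 0) - 16)) = 1/(-(6*12 - 16)) = 1/(-(72 - 16)) = 1/(-1*56) = 1/(-56) = -1/56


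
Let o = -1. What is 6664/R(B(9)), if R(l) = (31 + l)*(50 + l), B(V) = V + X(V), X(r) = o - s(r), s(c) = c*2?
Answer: 119/15 ≈ 7.9333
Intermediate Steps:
s(c) = 2*c
X(r) = -1 - 2*r
B(V) = -1 - V (B(V) = V + (-1 - 2*V) = -1 - V)
6664/R(B(9)) = 6664/(1550 + (-1 - 1*9)² + 81*(-1 - 1*9)) = 6664/(1550 + (-1 - 9)² + 81*(-1 - 9)) = 6664/(1550 + (-10)² + 81*(-10)) = 6664/(1550 + 100 - 810) = 6664/840 = 6664*(1/840) = 119/15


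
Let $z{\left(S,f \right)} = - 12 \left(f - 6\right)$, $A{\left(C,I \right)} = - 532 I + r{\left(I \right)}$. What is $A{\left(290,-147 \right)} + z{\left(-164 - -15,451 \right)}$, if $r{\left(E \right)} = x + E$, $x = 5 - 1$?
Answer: $72721$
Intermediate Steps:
$x = 4$
$r{\left(E \right)} = 4 + E$
$A{\left(C,I \right)} = 4 - 531 I$ ($A{\left(C,I \right)} = - 532 I + \left(4 + I\right) = 4 - 531 I$)
$z{\left(S,f \right)} = 72 - 12 f$ ($z{\left(S,f \right)} = - 12 \left(-6 + f\right) = 72 - 12 f$)
$A{\left(290,-147 \right)} + z{\left(-164 - -15,451 \right)} = \left(4 - -78057\right) + \left(72 - 5412\right) = \left(4 + 78057\right) + \left(72 - 5412\right) = 78061 - 5340 = 72721$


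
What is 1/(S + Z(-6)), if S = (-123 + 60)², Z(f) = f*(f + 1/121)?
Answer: 121/484599 ≈ 0.00024969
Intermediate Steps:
Z(f) = f*(1/121 + f) (Z(f) = f*(f + 1/121) = f*(1/121 + f))
S = 3969 (S = (-63)² = 3969)
1/(S + Z(-6)) = 1/(3969 - 6*(1/121 - 6)) = 1/(3969 - 6*(-725/121)) = 1/(3969 + 4350/121) = 1/(484599/121) = 121/484599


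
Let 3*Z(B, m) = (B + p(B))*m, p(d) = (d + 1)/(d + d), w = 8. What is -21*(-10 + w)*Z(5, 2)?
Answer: 784/5 ≈ 156.80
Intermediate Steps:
p(d) = (1 + d)/(2*d) (p(d) = (1 + d)/((2*d)) = (1 + d)*(1/(2*d)) = (1 + d)/(2*d))
Z(B, m) = m*(B + (1 + B)/(2*B))/3 (Z(B, m) = ((B + (1 + B)/(2*B))*m)/3 = (m*(B + (1 + B)/(2*B)))/3 = m*(B + (1 + B)/(2*B))/3)
-21*(-10 + w)*Z(5, 2) = -21*(-10 + 8)*(1/6)*2*(1 + 5 + 2*5**2)/5 = -21*(-2)*(1/6)*2*(1/5)*(1 + 5 + 2*25) = -(-42)*(1/6)*2*(1/5)*(1 + 5 + 50) = -(-42)*(1/6)*2*(1/5)*56 = -(-42)*56/15 = -1*(-784/5) = 784/5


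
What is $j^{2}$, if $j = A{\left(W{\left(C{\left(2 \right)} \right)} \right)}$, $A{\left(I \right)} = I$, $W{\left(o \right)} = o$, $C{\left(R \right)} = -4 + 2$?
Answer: $4$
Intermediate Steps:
$C{\left(R \right)} = -2$
$j = -2$
$j^{2} = \left(-2\right)^{2} = 4$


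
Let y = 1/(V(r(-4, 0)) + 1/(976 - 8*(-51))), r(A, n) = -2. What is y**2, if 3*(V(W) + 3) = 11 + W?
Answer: 1915456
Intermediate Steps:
V(W) = 2/3 + W/3 (V(W) = -3 + (11 + W)/3 = -3 + (11/3 + W/3) = 2/3 + W/3)
y = 1384 (y = 1/((2/3 + (1/3)*(-2)) + 1/(976 - 8*(-51))) = 1/((2/3 - 2/3) + 1/(976 + 408)) = 1/(0 + 1/1384) = 1/(1/1384) = 1384)
y**2 = 1384**2 = 1915456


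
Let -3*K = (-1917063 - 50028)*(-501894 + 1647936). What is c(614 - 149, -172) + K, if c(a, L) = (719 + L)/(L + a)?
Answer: 220176696273829/293 ≈ 7.5146e+11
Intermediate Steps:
c(a, L) = (719 + L)/(L + a)
K = 751456301274 (K = -(-1917063 - 50028)*(-501894 + 1647936)/3 = -(-655697)*1146042 = -⅓*(-2254368903822) = 751456301274)
c(614 - 149, -172) + K = (719 - 172)/(-172 + (614 - 149)) + 751456301274 = 547/(-172 + 465) + 751456301274 = 547/293 + 751456301274 = 220176696273829/293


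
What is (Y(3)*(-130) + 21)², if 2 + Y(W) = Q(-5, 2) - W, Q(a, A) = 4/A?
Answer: 168921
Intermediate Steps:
Y(W) = -W (Y(W) = -2 + (4/2 - W) = -2 + (4*(½) - W) = -2 + (2 - W) = -W)
(Y(3)*(-130) + 21)² = (-1*3*(-130) + 21)² = (-3*(-130) + 21)² = (390 + 21)² = 411² = 168921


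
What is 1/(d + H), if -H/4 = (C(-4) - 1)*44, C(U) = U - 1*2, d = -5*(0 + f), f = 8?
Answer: 1/1192 ≈ 0.00083893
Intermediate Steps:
d = -40 (d = -5*(0 + 8) = -5*8 = -40)
C(U) = -2 + U (C(U) = U - 2 = -2 + U)
H = 1232 (H = -4*((-2 - 4) - 1)*44 = -4*(-6 - 1)*44 = -(-28)*44 = -4*(-308) = 1232)
1/(d + H) = 1/(-40 + 1232) = 1/1192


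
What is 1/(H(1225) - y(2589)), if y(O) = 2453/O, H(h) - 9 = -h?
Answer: -2589/3150677 ≈ -0.00082173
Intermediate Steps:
H(h) = 9 - h
1/(H(1225) - y(2589)) = 1/((9 - 1*1225) - 2453/2589) = 1/((9 - 1225) - 2453/2589) = 1/(-1216 - 1*2453/2589) = 1/(-1216 - 2453/2589) = 1/(-3150677/2589) = -2589/3150677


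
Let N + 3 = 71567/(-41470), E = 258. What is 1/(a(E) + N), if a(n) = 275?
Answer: 41470/11208273 ≈ 0.0036999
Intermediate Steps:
N = -195977/41470 (N = -3 + 71567/(-41470) = -3 + 71567*(-1/41470) = -3 - 71567/41470 = -195977/41470 ≈ -4.7258)
1/(a(E) + N) = 1/(275 - 195977/41470) = 1/(11208273/41470) = 41470/11208273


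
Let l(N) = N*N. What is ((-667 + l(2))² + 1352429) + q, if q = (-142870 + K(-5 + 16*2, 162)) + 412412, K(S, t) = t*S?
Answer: 2065914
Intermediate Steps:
l(N) = N²
K(S, t) = S*t
q = 273916 (q = (-142870 + (-5 + 16*2)*162) + 412412 = (-142870 + (-5 + 32)*162) + 412412 = (-142870 + 27*162) + 412412 = (-142870 + 4374) + 412412 = -138496 + 412412 = 273916)
((-667 + l(2))² + 1352429) + q = ((-667 + 2²)² + 1352429) + 273916 = ((-667 + 4)² + 1352429) + 273916 = ((-663)² + 1352429) + 273916 = (439569 + 1352429) + 273916 = 1791998 + 273916 = 2065914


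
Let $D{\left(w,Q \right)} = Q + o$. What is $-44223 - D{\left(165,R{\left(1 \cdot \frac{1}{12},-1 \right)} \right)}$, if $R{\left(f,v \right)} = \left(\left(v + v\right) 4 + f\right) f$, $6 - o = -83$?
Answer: $- \frac{6380833}{144} \approx -44311.0$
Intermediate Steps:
$o = 89$ ($o = 6 - -83 = 6 + 83 = 89$)
$R{\left(f,v \right)} = f \left(f + 8 v\right)$ ($R{\left(f,v \right)} = \left(2 v 4 + f\right) f = \left(8 v + f\right) f = \left(f + 8 v\right) f = f \left(f + 8 v\right)$)
$D{\left(w,Q \right)} = 89 + Q$ ($D{\left(w,Q \right)} = Q + 89 = 89 + Q$)
$-44223 - D{\left(165,R{\left(1 \cdot \frac{1}{12},-1 \right)} \right)} = -44223 - \left(89 + 1 \cdot \frac{1}{12} \left(1 \cdot \frac{1}{12} + 8 \left(-1\right)\right)\right) = -44223 - \left(89 + 1 \cdot \frac{1}{12} \left(1 \cdot \frac{1}{12} - 8\right)\right) = -44223 - \left(89 + \frac{\frac{1}{12} - 8}{12}\right) = -44223 - \left(89 + \frac{1}{12} \left(- \frac{95}{12}\right)\right) = -44223 - \left(89 - \frac{95}{144}\right) = -44223 - \frac{12721}{144} = - \frac{6380833}{144}$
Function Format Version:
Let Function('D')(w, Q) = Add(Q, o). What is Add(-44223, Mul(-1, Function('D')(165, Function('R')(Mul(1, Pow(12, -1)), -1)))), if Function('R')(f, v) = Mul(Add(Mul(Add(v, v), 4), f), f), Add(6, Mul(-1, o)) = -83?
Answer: Rational(-6380833, 144) ≈ -44311.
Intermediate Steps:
o = 89 (o = Add(6, Mul(-1, -83)) = Add(6, 83) = 89)
Function('R')(f, v) = Mul(f, Add(f, Mul(8, v))) (Function('R')(f, v) = Mul(Add(Mul(Mul(2, v), 4), f), f) = Mul(Add(Mul(8, v), f), f) = Mul(Add(f, Mul(8, v)), f) = Mul(f, Add(f, Mul(8, v))))
Function('D')(w, Q) = Add(89, Q) (Function('D')(w, Q) = Add(Q, 89) = Add(89, Q))
Add(-44223, Mul(-1, Function('D')(165, Function('R')(Mul(1, Pow(12, -1)), -1)))) = Add(-44223, Mul(-1, Add(89, Mul(Mul(1, Pow(12, -1)), Add(Mul(1, Pow(12, -1)), Mul(8, -1)))))) = Add(-44223, Mul(-1, Add(89, Mul(Mul(1, Rational(1, 12)), Add(Mul(1, Rational(1, 12)), -8))))) = Add(-44223, Mul(-1, Add(89, Mul(Rational(1, 12), Add(Rational(1, 12), -8))))) = Add(-44223, Mul(-1, Add(89, Mul(Rational(1, 12), Rational(-95, 12))))) = Add(-44223, Mul(-1, Add(89, Rational(-95, 144)))) = Add(-44223, Mul(-1, Rational(12721, 144))) = Add(-44223, Rational(-12721, 144)) = Rational(-6380833, 144)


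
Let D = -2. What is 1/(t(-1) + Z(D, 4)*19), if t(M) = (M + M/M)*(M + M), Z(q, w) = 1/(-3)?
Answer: -3/19 ≈ -0.15789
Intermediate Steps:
Z(q, w) = -⅓
t(M) = 2*M*(1 + M) (t(M) = (M + 1)*(2*M) = (1 + M)*(2*M) = 2*M*(1 + M))
1/(t(-1) + Z(D, 4)*19) = 1/(2*(-1)*(1 - 1) - ⅓*19) = 1/(2*(-1)*0 - 19/3) = 1/(0 - 19/3) = 1/(-19/3) = -3/19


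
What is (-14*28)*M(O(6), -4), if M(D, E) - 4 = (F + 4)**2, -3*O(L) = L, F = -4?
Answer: -1568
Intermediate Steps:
O(L) = -L/3
M(D, E) = 4 (M(D, E) = 4 + (-4 + 4)**2 = 4 + 0**2 = 4 + 0 = 4)
(-14*28)*M(O(6), -4) = -14*28*4 = -392*4 = -1568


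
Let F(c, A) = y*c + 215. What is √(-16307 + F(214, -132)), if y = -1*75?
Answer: I*√32142 ≈ 179.28*I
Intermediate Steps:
y = -75
F(c, A) = 215 - 75*c (F(c, A) = -75*c + 215 = 215 - 75*c)
√(-16307 + F(214, -132)) = √(-16307 + (215 - 75*214)) = √(-16307 + (215 - 16050)) = √(-16307 - 15835) = √(-32142) = I*√32142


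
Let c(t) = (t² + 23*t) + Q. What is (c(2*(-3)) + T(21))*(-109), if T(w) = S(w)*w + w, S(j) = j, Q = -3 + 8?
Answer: -39785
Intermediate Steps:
Q = 5
T(w) = w + w² (T(w) = w*w + w = w² + w = w + w²)
c(t) = 5 + t² + 23*t (c(t) = (t² + 23*t) + 5 = 5 + t² + 23*t)
(c(2*(-3)) + T(21))*(-109) = ((5 + (2*(-3))² + 23*(2*(-3))) + 21*(1 + 21))*(-109) = ((5 + (-6)² + 23*(-6)) + 21*22)*(-109) = ((5 + 36 - 138) + 462)*(-109) = (-97 + 462)*(-109) = 365*(-109) = -39785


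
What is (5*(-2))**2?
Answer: 100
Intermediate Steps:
(5*(-2))**2 = (-10)**2 = 100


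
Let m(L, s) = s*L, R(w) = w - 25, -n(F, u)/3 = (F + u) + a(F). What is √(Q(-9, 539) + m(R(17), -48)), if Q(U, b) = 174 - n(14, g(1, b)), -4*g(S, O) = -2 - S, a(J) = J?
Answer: √2577/2 ≈ 25.382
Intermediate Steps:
g(S, O) = ½ + S/4 (g(S, O) = -(-2 - S)/4 = ½ + S/4)
n(F, u) = -6*F - 3*u (n(F, u) = -3*((F + u) + F) = -3*(u + 2*F) = -6*F - 3*u)
R(w) = -25 + w
Q(U, b) = 1041/4 (Q(U, b) = 174 - (-6*14 - 3*(½ + (¼)*1)) = 174 - (-84 - 3*(½ + ¼)) = 174 - (-84 - 3*¾) = 174 - (-84 - 9/4) = 174 - 1*(-345/4) = 174 + 345/4 = 1041/4)
m(L, s) = L*s
√(Q(-9, 539) + m(R(17), -48)) = √(1041/4 + (-25 + 17)*(-48)) = √(1041/4 - 8*(-48)) = √(1041/4 + 384) = √(2577/4) = √2577/2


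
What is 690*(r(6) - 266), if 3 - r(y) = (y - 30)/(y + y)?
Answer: -180090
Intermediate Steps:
r(y) = 3 - (-30 + y)/(2*y) (r(y) = 3 - (y - 30)/(y + y) = 3 - (-30 + y)/(2*y))
690*(r(6) - 266) = 690*((5/2 + 15/6) - 266) = 690*((5/2 + 15*(⅙)) - 266) = 690*((5/2 + 5/2) - 266) = 690*(5 - 266) = 690*(-261) = -180090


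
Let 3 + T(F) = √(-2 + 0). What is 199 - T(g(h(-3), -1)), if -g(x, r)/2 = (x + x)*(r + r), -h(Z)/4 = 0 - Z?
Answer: 202 - I*√2 ≈ 202.0 - 1.4142*I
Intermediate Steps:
h(Z) = 4*Z (h(Z) = -4*(0 - Z) = -(-4)*Z = 4*Z)
g(x, r) = -8*r*x (g(x, r) = -2*(x + x)*(r + r) = -2*2*x*2*r = -8*r*x)
T(F) = -3 + I*√2 (T(F) = -3 + √(-2 + 0) = -3 + √(-2) = -3 + I*√2)
199 - T(g(h(-3), -1)) = 199 - (-3 + I*√2) = 199 + (3 - I*√2) = 202 - I*√2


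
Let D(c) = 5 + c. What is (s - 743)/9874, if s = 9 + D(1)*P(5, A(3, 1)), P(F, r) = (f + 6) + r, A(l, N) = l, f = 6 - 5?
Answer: -337/4937 ≈ -0.068260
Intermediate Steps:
f = 1
P(F, r) = 7 + r (P(F, r) = (1 + 6) + r = 7 + r)
s = 69 (s = 9 + (5 + 1)*(7 + 3) = 9 + 6*10 = 9 + 60 = 69)
(s - 743)/9874 = (69 - 743)/9874 = -674*1/9874 = -337/4937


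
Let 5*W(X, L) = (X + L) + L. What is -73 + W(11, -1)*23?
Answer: -158/5 ≈ -31.600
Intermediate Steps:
W(X, L) = X/5 + 2*L/5 (W(X, L) = ((X + L) + L)/5 = ((L + X) + L)/5 = (X + 2*L)/5 = X/5 + 2*L/5)
-73 + W(11, -1)*23 = -73 + ((⅕)*11 + (⅖)*(-1))*23 = -73 + (11/5 - ⅖)*23 = -73 + (9/5)*23 = -73 + 207/5 = -158/5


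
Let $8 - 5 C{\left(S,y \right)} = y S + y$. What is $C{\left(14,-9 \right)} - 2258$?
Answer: $- \frac{11147}{5} \approx -2229.4$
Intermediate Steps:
$C{\left(S,y \right)} = \frac{8}{5} - \frac{y}{5} - \frac{S y}{5}$ ($C{\left(S,y \right)} = \frac{8}{5} - \frac{y S + y}{5} = \frac{8}{5} - \frac{S y + y}{5} = \frac{8}{5} - \frac{y + S y}{5} = \frac{8}{5} - \left(\frac{y}{5} + \frac{S y}{5}\right) = \frac{8}{5} - \frac{y}{5} - \frac{S y}{5}$)
$C{\left(14,-9 \right)} - 2258 = \left(\frac{8}{5} - - \frac{9}{5} - \frac{14}{5} \left(-9\right)\right) - 2258 = \left(\frac{8}{5} + \frac{9}{5} + \frac{126}{5}\right) - 2258 = \frac{143}{5} - 2258 = - \frac{11147}{5}$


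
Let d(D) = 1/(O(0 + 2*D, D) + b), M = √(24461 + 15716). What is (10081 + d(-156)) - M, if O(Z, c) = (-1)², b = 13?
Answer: 141135/14 - √40177 ≈ 9880.6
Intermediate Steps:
M = √40177 ≈ 200.44
O(Z, c) = 1
d(D) = 1/14 (d(D) = 1/(1 + 13) = 1/14)
(10081 + d(-156)) - M = (10081 + 1/14) - √40177 = 141135/14 - √40177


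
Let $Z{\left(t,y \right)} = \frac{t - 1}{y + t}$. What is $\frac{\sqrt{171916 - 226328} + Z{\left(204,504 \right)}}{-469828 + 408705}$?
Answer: $- \frac{203}{43275084} - \frac{2 i \sqrt{13603}}{61123} \approx -4.6909 \cdot 10^{-6} - 0.0038163 i$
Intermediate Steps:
$Z{\left(t,y \right)} = \frac{-1 + t}{t + y}$
$\frac{\sqrt{171916 - 226328} + Z{\left(204,504 \right)}}{-469828 + 408705} = \frac{\sqrt{171916 - 226328} + \frac{-1 + 204}{204 + 504}}{-469828 + 408705} = \frac{\sqrt{-54412} + \frac{1}{708} \cdot 203}{-61123} = \left(2 i \sqrt{13603} + \frac{1}{708} \cdot 203\right) \left(- \frac{1}{61123}\right) = \left(2 i \sqrt{13603} + \frac{203}{708}\right) \left(- \frac{1}{61123}\right) = \left(\frac{203}{708} + 2 i \sqrt{13603}\right) \left(- \frac{1}{61123}\right) = - \frac{203}{43275084} - \frac{2 i \sqrt{13603}}{61123}$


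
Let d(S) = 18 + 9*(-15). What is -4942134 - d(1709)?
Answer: -4942017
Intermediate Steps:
d(S) = -117 (d(S) = 18 - 135 = -117)
-4942134 - d(1709) = -4942134 - 1*(-117) = -4942134 + 117 = -4942017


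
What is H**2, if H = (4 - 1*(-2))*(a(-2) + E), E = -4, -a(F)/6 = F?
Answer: 2304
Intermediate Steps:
a(F) = -6*F
H = 48 (H = (4 - 1*(-2))*(-6*(-2) - 4) = (4 + 2)*(12 - 4) = 6*8 = 48)
H**2 = 48**2 = 2304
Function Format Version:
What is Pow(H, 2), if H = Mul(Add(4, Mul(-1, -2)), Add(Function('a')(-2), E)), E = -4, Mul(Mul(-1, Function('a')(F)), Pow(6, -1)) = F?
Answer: 2304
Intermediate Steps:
Function('a')(F) = Mul(-6, F)
H = 48 (H = Mul(Add(4, Mul(-1, -2)), Add(Mul(-6, -2), -4)) = Mul(Add(4, 2), Add(12, -4)) = Mul(6, 8) = 48)
Pow(H, 2) = Pow(48, 2) = 2304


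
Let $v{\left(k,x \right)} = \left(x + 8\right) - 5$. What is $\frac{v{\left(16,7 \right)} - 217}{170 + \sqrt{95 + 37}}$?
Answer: $- \frac{17595}{14384} + \frac{207 \sqrt{33}}{14384} \approx -1.1406$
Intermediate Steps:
$v{\left(k,x \right)} = 3 + x$ ($v{\left(k,x \right)} = \left(8 + x\right) - 5 = 3 + x$)
$\frac{v{\left(16,7 \right)} - 217}{170 + \sqrt{95 + 37}} = \frac{\left(3 + 7\right) - 217}{170 + \sqrt{95 + 37}} = \frac{10 - 217}{170 + \sqrt{132}} = - \frac{207}{170 + 2 \sqrt{33}}$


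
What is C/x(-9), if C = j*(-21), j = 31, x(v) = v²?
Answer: -217/27 ≈ -8.0370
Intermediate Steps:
C = -651 (C = 31*(-21) = -651)
C/x(-9) = -651/((-9)²) = -651/81 = -651*1/81 = -217/27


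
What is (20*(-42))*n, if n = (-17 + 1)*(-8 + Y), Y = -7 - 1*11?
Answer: -349440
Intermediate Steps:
Y = -18 (Y = -7 - 11 = -18)
n = 416 (n = (-17 + 1)*(-8 - 18) = -16*(-26) = 416)
(20*(-42))*n = (20*(-42))*416 = -840*416 = -349440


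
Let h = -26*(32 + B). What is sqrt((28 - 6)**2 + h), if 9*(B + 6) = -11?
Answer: I*sqrt(1442)/3 ≈ 12.658*I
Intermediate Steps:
B = -65/9 (B = -6 + (1/9)*(-11) = -6 - 11/9 = -65/9 ≈ -7.2222)
h = -5798/9 (h = -26*(32 - 65/9) = -26*223/9 = -5798/9 ≈ -644.22)
sqrt((28 - 6)**2 + h) = sqrt((28 - 6)**2 - 5798/9) = sqrt(22**2 - 5798/9) = sqrt(484 - 5798/9) = sqrt(-1442/9) = I*sqrt(1442)/3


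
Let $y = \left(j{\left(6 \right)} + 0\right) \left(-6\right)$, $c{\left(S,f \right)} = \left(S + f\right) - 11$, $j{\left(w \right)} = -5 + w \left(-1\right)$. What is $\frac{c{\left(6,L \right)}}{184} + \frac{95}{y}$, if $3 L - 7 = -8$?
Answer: $\frac{2141}{1518} \approx 1.4104$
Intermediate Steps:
$L = - \frac{1}{3}$ ($L = \frac{7}{3} + \frac{1}{3} \left(-8\right) = \frac{7}{3} - \frac{8}{3} = - \frac{1}{3} \approx -0.33333$)
$j{\left(w \right)} = -5 - w$
$c{\left(S,f \right)} = -11 + S + f$
$y = 66$ ($y = \left(\left(-5 - 6\right) + 0\right) \left(-6\right) = \left(-11 + 0\right) \left(-6\right) = \left(-11\right) \left(-6\right) = 66$)
$\frac{c{\left(6,L \right)}}{184} + \frac{95}{y} = \frac{-11 + 6 - \frac{1}{3}}{184} + \frac{95}{66} = \left(- \frac{16}{3}\right) \frac{1}{184} + 95 \cdot \frac{1}{66} = - \frac{2}{69} + \frac{95}{66} = \frac{2141}{1518}$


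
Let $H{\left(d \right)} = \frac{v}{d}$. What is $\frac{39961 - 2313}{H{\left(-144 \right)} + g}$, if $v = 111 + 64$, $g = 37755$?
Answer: $\frac{5421312}{5436545} \approx 0.9972$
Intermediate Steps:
$v = 175$
$H{\left(d \right)} = \frac{175}{d}$
$\frac{39961 - 2313}{H{\left(-144 \right)} + g} = \frac{39961 - 2313}{\frac{175}{-144} + 37755} = \frac{37648}{175 \left(- \frac{1}{144}\right) + 37755} = \frac{37648}{- \frac{175}{144} + 37755} = \frac{37648}{\frac{5436545}{144}} = 37648 \cdot \frac{144}{5436545} = \frac{5421312}{5436545}$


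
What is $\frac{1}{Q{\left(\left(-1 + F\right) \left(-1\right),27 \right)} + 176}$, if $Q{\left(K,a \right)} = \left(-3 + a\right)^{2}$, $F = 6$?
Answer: $\frac{1}{752} \approx 0.0013298$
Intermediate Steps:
$\frac{1}{Q{\left(\left(-1 + F\right) \left(-1\right),27 \right)} + 176} = \frac{1}{\left(-3 + 27\right)^{2} + 176} = \frac{1}{24^{2} + 176} = \frac{1}{576 + 176} = \frac{1}{752}$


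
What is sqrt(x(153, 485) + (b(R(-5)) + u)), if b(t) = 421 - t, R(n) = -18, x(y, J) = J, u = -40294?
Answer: I*sqrt(39370) ≈ 198.42*I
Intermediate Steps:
sqrt(x(153, 485) + (b(R(-5)) + u)) = sqrt(485 + ((421 - 1*(-18)) - 40294)) = sqrt(485 + ((421 + 18) - 40294)) = sqrt(485 + (439 - 40294)) = sqrt(485 - 39855) = sqrt(-39370) = I*sqrt(39370)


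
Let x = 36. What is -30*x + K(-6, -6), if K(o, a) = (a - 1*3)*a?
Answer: -1026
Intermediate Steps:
K(o, a) = a*(-3 + a) (K(o, a) = (a - 3)*a = (-3 + a)*a = a*(-3 + a))
-30*x + K(-6, -6) = -30*36 - 6*(-3 - 6) = -1080 - 6*(-9) = -1080 + 54 = -1026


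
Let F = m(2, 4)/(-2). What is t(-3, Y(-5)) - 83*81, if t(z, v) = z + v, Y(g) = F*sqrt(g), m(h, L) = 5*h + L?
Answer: -6726 - 7*I*sqrt(5) ≈ -6726.0 - 15.652*I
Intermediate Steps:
m(h, L) = L + 5*h
F = -7 (F = (4 + 5*2)/(-2) = (4 + 10)*(-1/2) = 14*(-1/2) = -7)
Y(g) = -7*sqrt(g)
t(z, v) = v + z
t(-3, Y(-5)) - 83*81 = (-7*I*sqrt(5) - 3) - 83*81 = (-7*I*sqrt(5) - 3) - 6723 = (-3 - 7*I*sqrt(5)) - 6723 = -6726 - 7*I*sqrt(5)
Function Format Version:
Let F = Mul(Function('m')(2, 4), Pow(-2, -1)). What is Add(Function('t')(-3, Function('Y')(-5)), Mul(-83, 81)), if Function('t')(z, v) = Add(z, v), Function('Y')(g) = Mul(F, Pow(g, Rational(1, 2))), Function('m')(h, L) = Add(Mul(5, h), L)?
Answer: Add(-6726, Mul(-7, I, Pow(5, Rational(1, 2)))) ≈ Add(-6726.0, Mul(-15.652, I))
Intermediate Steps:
Function('m')(h, L) = Add(L, Mul(5, h))
F = -7 (F = Mul(Add(4, Mul(5, 2)), Pow(-2, -1)) = Mul(Add(4, 10), Rational(-1, 2)) = Mul(14, Rational(-1, 2)) = -7)
Function('Y')(g) = Mul(-7, Pow(g, Rational(1, 2)))
Function('t')(z, v) = Add(v, z)
Add(Function('t')(-3, Function('Y')(-5)), Mul(-83, 81)) = Add(Add(Mul(-7, Pow(-5, Rational(1, 2))), -3), Mul(-83, 81)) = Add(Add(Mul(-7, Mul(I, Pow(5, Rational(1, 2)))), -3), -6723) = Add(Add(Mul(-7, I, Pow(5, Rational(1, 2))), -3), -6723) = Add(Add(-3, Mul(-7, I, Pow(5, Rational(1, 2)))), -6723) = Add(-6726, Mul(-7, I, Pow(5, Rational(1, 2))))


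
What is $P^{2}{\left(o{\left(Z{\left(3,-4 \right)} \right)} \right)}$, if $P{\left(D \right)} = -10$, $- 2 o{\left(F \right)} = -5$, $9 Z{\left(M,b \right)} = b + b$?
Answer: $100$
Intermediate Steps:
$Z{\left(M,b \right)} = \frac{2 b}{9}$ ($Z{\left(M,b \right)} = \frac{b + b}{9} = \frac{2 b}{9}$)
$o{\left(F \right)} = \frac{5}{2}$ ($o{\left(F \right)} = \left(- \frac{1}{2}\right) \left(-5\right) = \frac{5}{2}$)
$P^{2}{\left(o{\left(Z{\left(3,-4 \right)} \right)} \right)} = \left(-10\right)^{2} = 100$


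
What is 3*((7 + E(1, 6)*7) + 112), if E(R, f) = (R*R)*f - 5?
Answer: 378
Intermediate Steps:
E(R, f) = -5 + f*R² (E(R, f) = R²*f - 5 = f*R² - 5 = -5 + f*R²)
3*((7 + E(1, 6)*7) + 112) = 3*((7 + (-5 + 6*1²)*7) + 112) = 3*((7 + (-5 + 6*1)*7) + 112) = 3*((7 + (-5 + 6)*7) + 112) = 3*((7 + 1*7) + 112) = 3*((7 + 7) + 112) = 3*(14 + 112) = 3*126 = 378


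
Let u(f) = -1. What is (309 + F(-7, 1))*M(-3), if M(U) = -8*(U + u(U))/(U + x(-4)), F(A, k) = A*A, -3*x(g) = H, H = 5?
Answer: -17184/7 ≈ -2454.9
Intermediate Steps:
x(g) = -5/3 (x(g) = -⅓*5 = -5/3)
F(A, k) = A²
M(U) = -8*(-1 + U)/(-5/3 + U) (M(U) = -8*(U - 1)/(U - 5/3) = -8*(-1 + U)/(-5/3 + U))
(309 + F(-7, 1))*M(-3) = (309 + (-7)²)*(24*(1 - 1*(-3))/(-5 + 3*(-3))) = (309 + 49)*(24*(1 + 3)/(-5 - 9)) = 358*(24*4/(-14)) = 358*(24*(-1/14)*4) = 358*(-48/7) = -17184/7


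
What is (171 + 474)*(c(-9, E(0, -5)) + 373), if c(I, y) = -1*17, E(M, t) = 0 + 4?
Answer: 229620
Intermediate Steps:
E(M, t) = 4
c(I, y) = -17
(171 + 474)*(c(-9, E(0, -5)) + 373) = (171 + 474)*(-17 + 373) = 645*356 = 229620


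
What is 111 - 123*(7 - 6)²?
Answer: -12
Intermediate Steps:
111 - 123*(7 - 6)² = 111 - 123*1² = 111 - 123*1 = 111 - 123 = -12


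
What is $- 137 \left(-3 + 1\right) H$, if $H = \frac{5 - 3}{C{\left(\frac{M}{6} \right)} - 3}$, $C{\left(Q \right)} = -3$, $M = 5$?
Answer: $- \frac{274}{3} \approx -91.333$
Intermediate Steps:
$H = - \frac{1}{3}$ ($H = \frac{5 - 3}{-3 - 3} = \frac{2}{-6} = 2 \left(- \frac{1}{6}\right) = - \frac{1}{3} \approx -0.33333$)
$- 137 \left(-3 + 1\right) H = - 137 \left(-3 + 1\right) \left(- \frac{1}{3}\right) = - 137 \left(\left(-2\right) \left(- \frac{1}{3}\right)\right) = \left(-137\right) \frac{2}{3} = - \frac{274}{3}$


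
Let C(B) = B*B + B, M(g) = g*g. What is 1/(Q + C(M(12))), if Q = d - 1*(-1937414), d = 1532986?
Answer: 1/3491280 ≈ 2.8643e-7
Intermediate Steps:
M(g) = g²
C(B) = B + B² (C(B) = B² + B = B + B²)
Q = 3470400 (Q = 1532986 - 1*(-1937414) = 1532986 + 1937414 = 3470400)
1/(Q + C(M(12))) = 1/(3470400 + 12²*(1 + 12²)) = 1/(3470400 + 144*(1 + 144)) = 1/(3470400 + 144*145) = 1/(3470400 + 20880) = 1/3491280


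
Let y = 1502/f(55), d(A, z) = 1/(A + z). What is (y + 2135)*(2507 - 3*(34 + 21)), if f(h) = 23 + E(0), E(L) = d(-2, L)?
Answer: 232043018/45 ≈ 5.1565e+6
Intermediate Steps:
E(L) = 1/(-2 + L)
f(h) = 45/2 (f(h) = 23 + 1/(-2 + 0) = 23 + 1/(-2) = 23 - ½ = 45/2)
y = 3004/45 (y = 1502/(45/2) = 1502*(2/45) = 3004/45 ≈ 66.756)
(y + 2135)*(2507 - 3*(34 + 21)) = (3004/45 + 2135)*(2507 - 3*(34 + 21)) = 99079*(2507 - 3*55)/45 = 99079*(2507 - 165)/45 = (99079/45)*2342 = 232043018/45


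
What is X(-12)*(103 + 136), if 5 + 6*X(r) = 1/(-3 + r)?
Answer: -9082/45 ≈ -201.82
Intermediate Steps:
X(r) = -⅚ + 1/(6*(-3 + r))
X(-12)*(103 + 136) = ((16 - 5*(-12))/(6*(-3 - 12)))*(103 + 136) = ((⅙)*(16 + 60)/(-15))*239 = ((⅙)*(-1/15)*76)*239 = -38/45*239 = -9082/45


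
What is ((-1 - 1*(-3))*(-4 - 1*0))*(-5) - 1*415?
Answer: -375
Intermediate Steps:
((-1 - 1*(-3))*(-4 - 1*0))*(-5) - 1*415 = ((-1 + 3)*(-4 + 0))*(-5) - 415 = (2*(-4))*(-5) - 415 = -8*(-5) - 415 = 40 - 415 = -375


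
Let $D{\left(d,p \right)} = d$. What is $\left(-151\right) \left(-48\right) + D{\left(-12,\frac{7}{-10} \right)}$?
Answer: $7236$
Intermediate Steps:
$\left(-151\right) \left(-48\right) + D{\left(-12,\frac{7}{-10} \right)} = \left(-151\right) \left(-48\right) - 12 = 7248 - 12 = 7236$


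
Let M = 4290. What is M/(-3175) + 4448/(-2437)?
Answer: -4915426/1547495 ≈ -3.1764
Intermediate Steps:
M/(-3175) + 4448/(-2437) = 4290/(-3175) + 4448/(-2437) = 4290*(-1/3175) + 4448*(-1/2437) = -858/635 - 4448/2437 = -4915426/1547495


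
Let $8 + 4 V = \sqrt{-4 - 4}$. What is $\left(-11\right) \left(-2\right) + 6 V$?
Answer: $10 + 3 i \sqrt{2} \approx 10.0 + 4.2426 i$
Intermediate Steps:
$V = -2 + \frac{i \sqrt{2}}{2}$ ($V = -2 + \frac{\sqrt{-4 - 4}}{4} = -2 + \frac{\sqrt{-8}}{4} = -2 + \frac{2 i \sqrt{2}}{4} = -2 + \frac{i \sqrt{2}}{2} \approx -2.0 + 0.70711 i$)
$\left(-11\right) \left(-2\right) + 6 V = \left(-11\right) \left(-2\right) + 6 \left(-2 + \frac{i \sqrt{2}}{2}\right) = 22 - \left(12 - 3 i \sqrt{2}\right) = 10 + 3 i \sqrt{2}$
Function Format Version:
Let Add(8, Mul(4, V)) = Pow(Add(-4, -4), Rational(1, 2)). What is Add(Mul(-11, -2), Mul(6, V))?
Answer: Add(10, Mul(3, I, Pow(2, Rational(1, 2)))) ≈ Add(10.000, Mul(4.2426, I))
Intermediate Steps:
V = Add(-2, Mul(Rational(1, 2), I, Pow(2, Rational(1, 2)))) (V = Add(-2, Mul(Rational(1, 4), Pow(Add(-4, -4), Rational(1, 2)))) = Add(-2, Mul(Rational(1, 4), Pow(-8, Rational(1, 2)))) = Add(-2, Mul(Rational(1, 4), Mul(2, I, Pow(2, Rational(1, 2))))) = Add(-2, Mul(Rational(1, 2), I, Pow(2, Rational(1, 2)))) ≈ Add(-2.0000, Mul(0.70711, I)))
Add(Mul(-11, -2), Mul(6, V)) = Add(Mul(-11, -2), Mul(6, Add(-2, Mul(Rational(1, 2), I, Pow(2, Rational(1, 2)))))) = Add(22, Add(-12, Mul(3, I, Pow(2, Rational(1, 2))))) = Add(10, Mul(3, I, Pow(2, Rational(1, 2))))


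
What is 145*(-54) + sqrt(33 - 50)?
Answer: -7830 + I*sqrt(17) ≈ -7830.0 + 4.1231*I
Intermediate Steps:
145*(-54) + sqrt(33 - 50) = -7830 + sqrt(-17) = -7830 + I*sqrt(17)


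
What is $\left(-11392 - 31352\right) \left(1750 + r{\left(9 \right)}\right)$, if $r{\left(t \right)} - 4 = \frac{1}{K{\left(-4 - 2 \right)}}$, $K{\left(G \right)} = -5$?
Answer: $- \frac{374822136}{5} \approx -7.4964 \cdot 10^{7}$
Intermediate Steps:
$r{\left(t \right)} = \frac{19}{5}$ ($r{\left(t \right)} = 4 + \frac{1}{-5} = 4 - \frac{1}{5} = \frac{19}{5}$)
$\left(-11392 - 31352\right) \left(1750 + r{\left(9 \right)}\right) = \left(-11392 - 31352\right) \left(1750 + \frac{19}{5}\right) = \left(-42744\right) \frac{8769}{5} = - \frac{374822136}{5}$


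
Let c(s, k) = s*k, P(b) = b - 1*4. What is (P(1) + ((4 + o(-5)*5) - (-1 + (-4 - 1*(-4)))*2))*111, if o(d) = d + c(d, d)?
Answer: 11433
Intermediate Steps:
P(b) = -4 + b (P(b) = b - 4 = -4 + b)
c(s, k) = k*s
o(d) = d + d**2 (o(d) = d + d*d = d + d**2)
(P(1) + ((4 + o(-5)*5) - (-1 + (-4 - 1*(-4)))*2))*111 = ((-4 + 1) + ((4 - 5*(1 - 5)*5) - (-1 + (-4 - 1*(-4)))*2))*111 = (-3 + ((4 - 5*(-4)*5) - (-1 + (-4 + 4))*2))*111 = (-3 + ((4 + 20*5) - (-1 + 0)*2))*111 = (-3 + ((4 + 100) - (-1)*2))*111 = (-3 + (104 - 1*(-2)))*111 = (-3 + (104 + 2))*111 = (-3 + 106)*111 = 103*111 = 11433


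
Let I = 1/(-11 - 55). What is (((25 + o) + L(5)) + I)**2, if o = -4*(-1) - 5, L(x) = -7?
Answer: 1256641/4356 ≈ 288.48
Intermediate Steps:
o = -1 (o = 4 - 5 = -1)
I = -1/66 (I = 1/(-66) = -1/66 ≈ -0.015152)
(((25 + o) + L(5)) + I)**2 = (((25 - 1) - 7) - 1/66)**2 = ((24 - 7) - 1/66)**2 = (17 - 1/66)**2 = (1121/66)**2 = 1256641/4356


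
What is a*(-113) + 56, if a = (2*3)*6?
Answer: -4012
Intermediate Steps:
a = 36 (a = 6*6 = 36)
a*(-113) + 56 = 36*(-113) + 56 = -4068 + 56 = -4012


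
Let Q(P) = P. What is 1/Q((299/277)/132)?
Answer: 36564/299 ≈ 122.29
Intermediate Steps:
1/Q((299/277)/132) = 1/((299/277)/132) = 1/((299*(1/277))*(1/132)) = 1/((299/277)*(1/132)) = 1/(299/36564) = 36564/299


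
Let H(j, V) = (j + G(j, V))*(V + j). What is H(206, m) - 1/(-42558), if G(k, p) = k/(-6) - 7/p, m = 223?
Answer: 698795210479/9490434 ≈ 73632.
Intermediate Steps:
G(k, p) = -7/p - k/6 (G(k, p) = k*(-⅙) - 7/p = -k/6 - 7/p = -7/p - k/6)
H(j, V) = (V + j)*(-7/V + 5*j/6) (H(j, V) = (j + (-7/V - j/6))*(V + j) = (-7/V + 5*j/6)*(V + j) = (V + j)*(-7/V + 5*j/6))
H(206, m) - 1/(-42558) = (-7 + (⅚)*206² - 7*206/223 + (⅚)*223*206) - 1/(-42558) = (-7 + (⅚)*42436 - 7*206*1/223 + 114845/3) - 1*(-1/42558) = (-7 + 106090/3 - 1442/223 + 114845/3) + 1/42558 = 16419832/223 + 1/42558 = 698795210479/9490434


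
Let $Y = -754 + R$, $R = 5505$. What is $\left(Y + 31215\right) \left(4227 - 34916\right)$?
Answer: $-1103760574$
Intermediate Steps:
$Y = 4751$ ($Y = -754 + 5505 = 4751$)
$\left(Y + 31215\right) \left(4227 - 34916\right) = \left(4751 + 31215\right) \left(4227 - 34916\right) = 35966 \left(-30689\right) = -1103760574$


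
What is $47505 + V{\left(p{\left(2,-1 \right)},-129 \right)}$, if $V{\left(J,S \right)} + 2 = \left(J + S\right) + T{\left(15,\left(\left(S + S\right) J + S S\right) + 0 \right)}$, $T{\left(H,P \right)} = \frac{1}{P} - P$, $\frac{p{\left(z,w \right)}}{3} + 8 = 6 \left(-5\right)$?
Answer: $\frac{55585972}{46053} \approx 1207.0$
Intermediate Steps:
$p{\left(z,w \right)} = -114$ ($p{\left(z,w \right)} = -24 + 3 \cdot 6 \left(-5\right) = -24 + 3 \left(-30\right) = -24 - 90 = -114$)
$V{\left(J,S \right)} = -2 + J + S + \frac{1}{S^{2} + 2 J S} - S^{2} - 2 J S$ ($V{\left(J,S \right)} = -2 - \left(- J - S - \frac{1}{\left(\left(S + S\right) J + S S\right) + 0} + S S + \left(S + S\right) J\right) = -2 - \left(S^{2} - J - S - \frac{1}{\left(2 S J + S^{2}\right) + 0} + 2 S J\right) = -2 - \left(S^{2} - J - S - \frac{1}{\left(2 J S + S^{2}\right) + 0} + 2 J S\right) = -2 - \left(S^{2} - J - S - \frac{1}{\left(S^{2} + 2 J S\right) + 0} + 2 J S\right) = -2 - \left(S^{2} - J - S - \frac{1}{S^{2} + 2 J S} + 2 J S\right) = -2 + \left(J + S + \frac{1}{S^{2} + 2 J S} - S^{2} - 2 J S\right) = -2 + J + S + \frac{1}{S^{2} + 2 J S} - S^{2} - 2 J S$)
$47505 + V{\left(p{\left(2,-1 \right)},-129 \right)} = 47505 + \frac{1 - 129 \left(-129 + 2 \left(-114\right)\right) \left(-2 - 114 - 129 - - 129 \left(-129 + 2 \left(-114\right)\right)\right)}{\left(-129\right) \left(-129 + 2 \left(-114\right)\right)} = 47505 - \frac{1 - 129 \left(-129 - 228\right) \left(-2 - 114 - 129 - - 129 \left(-129 - 228\right)\right)}{129 \left(-129 - 228\right)} = 47505 - \frac{1 - - 46053 \left(-2 - 114 - 129 - \left(-129\right) \left(-357\right)\right)}{129 \left(-357\right)} = 47505 - - \frac{1 - - 46053 \left(-2 - 114 - 129 - 46053\right)}{46053} = 47505 - - \frac{1 - \left(-46053\right) \left(-46298\right)}{46053} = 47505 - - \frac{1 - 2132161794}{46053} = 47505 - \left(- \frac{1}{46053}\right) \left(-2132161793\right) = 47505 - \frac{2132161793}{46053} = \frac{55585972}{46053}$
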